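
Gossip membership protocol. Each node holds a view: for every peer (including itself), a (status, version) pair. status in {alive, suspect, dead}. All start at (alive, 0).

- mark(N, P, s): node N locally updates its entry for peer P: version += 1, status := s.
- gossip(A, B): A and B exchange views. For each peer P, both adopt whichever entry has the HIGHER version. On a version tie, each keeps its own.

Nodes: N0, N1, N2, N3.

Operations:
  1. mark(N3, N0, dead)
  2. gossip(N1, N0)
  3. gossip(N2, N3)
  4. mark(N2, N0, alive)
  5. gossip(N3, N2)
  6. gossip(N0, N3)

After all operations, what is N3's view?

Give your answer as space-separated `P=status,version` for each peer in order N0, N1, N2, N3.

Op 1: N3 marks N0=dead -> (dead,v1)
Op 2: gossip N1<->N0 -> N1.N0=(alive,v0) N1.N1=(alive,v0) N1.N2=(alive,v0) N1.N3=(alive,v0) | N0.N0=(alive,v0) N0.N1=(alive,v0) N0.N2=(alive,v0) N0.N3=(alive,v0)
Op 3: gossip N2<->N3 -> N2.N0=(dead,v1) N2.N1=(alive,v0) N2.N2=(alive,v0) N2.N3=(alive,v0) | N3.N0=(dead,v1) N3.N1=(alive,v0) N3.N2=(alive,v0) N3.N3=(alive,v0)
Op 4: N2 marks N0=alive -> (alive,v2)
Op 5: gossip N3<->N2 -> N3.N0=(alive,v2) N3.N1=(alive,v0) N3.N2=(alive,v0) N3.N3=(alive,v0) | N2.N0=(alive,v2) N2.N1=(alive,v0) N2.N2=(alive,v0) N2.N3=(alive,v0)
Op 6: gossip N0<->N3 -> N0.N0=(alive,v2) N0.N1=(alive,v0) N0.N2=(alive,v0) N0.N3=(alive,v0) | N3.N0=(alive,v2) N3.N1=(alive,v0) N3.N2=(alive,v0) N3.N3=(alive,v0)

Answer: N0=alive,2 N1=alive,0 N2=alive,0 N3=alive,0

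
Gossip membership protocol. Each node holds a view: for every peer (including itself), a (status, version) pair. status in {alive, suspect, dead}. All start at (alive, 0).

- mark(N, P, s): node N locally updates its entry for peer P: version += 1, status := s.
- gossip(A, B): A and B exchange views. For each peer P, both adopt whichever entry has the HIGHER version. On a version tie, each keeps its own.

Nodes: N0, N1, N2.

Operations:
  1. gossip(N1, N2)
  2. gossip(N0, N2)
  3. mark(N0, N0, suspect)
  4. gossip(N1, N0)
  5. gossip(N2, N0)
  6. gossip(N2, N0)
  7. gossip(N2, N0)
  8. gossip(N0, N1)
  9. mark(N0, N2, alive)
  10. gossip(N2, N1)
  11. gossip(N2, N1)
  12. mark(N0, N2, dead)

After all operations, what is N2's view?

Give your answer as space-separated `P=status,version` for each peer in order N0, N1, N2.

Answer: N0=suspect,1 N1=alive,0 N2=alive,0

Derivation:
Op 1: gossip N1<->N2 -> N1.N0=(alive,v0) N1.N1=(alive,v0) N1.N2=(alive,v0) | N2.N0=(alive,v0) N2.N1=(alive,v0) N2.N2=(alive,v0)
Op 2: gossip N0<->N2 -> N0.N0=(alive,v0) N0.N1=(alive,v0) N0.N2=(alive,v0) | N2.N0=(alive,v0) N2.N1=(alive,v0) N2.N2=(alive,v0)
Op 3: N0 marks N0=suspect -> (suspect,v1)
Op 4: gossip N1<->N0 -> N1.N0=(suspect,v1) N1.N1=(alive,v0) N1.N2=(alive,v0) | N0.N0=(suspect,v1) N0.N1=(alive,v0) N0.N2=(alive,v0)
Op 5: gossip N2<->N0 -> N2.N0=(suspect,v1) N2.N1=(alive,v0) N2.N2=(alive,v0) | N0.N0=(suspect,v1) N0.N1=(alive,v0) N0.N2=(alive,v0)
Op 6: gossip N2<->N0 -> N2.N0=(suspect,v1) N2.N1=(alive,v0) N2.N2=(alive,v0) | N0.N0=(suspect,v1) N0.N1=(alive,v0) N0.N2=(alive,v0)
Op 7: gossip N2<->N0 -> N2.N0=(suspect,v1) N2.N1=(alive,v0) N2.N2=(alive,v0) | N0.N0=(suspect,v1) N0.N1=(alive,v0) N0.N2=(alive,v0)
Op 8: gossip N0<->N1 -> N0.N0=(suspect,v1) N0.N1=(alive,v0) N0.N2=(alive,v0) | N1.N0=(suspect,v1) N1.N1=(alive,v0) N1.N2=(alive,v0)
Op 9: N0 marks N2=alive -> (alive,v1)
Op 10: gossip N2<->N1 -> N2.N0=(suspect,v1) N2.N1=(alive,v0) N2.N2=(alive,v0) | N1.N0=(suspect,v1) N1.N1=(alive,v0) N1.N2=(alive,v0)
Op 11: gossip N2<->N1 -> N2.N0=(suspect,v1) N2.N1=(alive,v0) N2.N2=(alive,v0) | N1.N0=(suspect,v1) N1.N1=(alive,v0) N1.N2=(alive,v0)
Op 12: N0 marks N2=dead -> (dead,v2)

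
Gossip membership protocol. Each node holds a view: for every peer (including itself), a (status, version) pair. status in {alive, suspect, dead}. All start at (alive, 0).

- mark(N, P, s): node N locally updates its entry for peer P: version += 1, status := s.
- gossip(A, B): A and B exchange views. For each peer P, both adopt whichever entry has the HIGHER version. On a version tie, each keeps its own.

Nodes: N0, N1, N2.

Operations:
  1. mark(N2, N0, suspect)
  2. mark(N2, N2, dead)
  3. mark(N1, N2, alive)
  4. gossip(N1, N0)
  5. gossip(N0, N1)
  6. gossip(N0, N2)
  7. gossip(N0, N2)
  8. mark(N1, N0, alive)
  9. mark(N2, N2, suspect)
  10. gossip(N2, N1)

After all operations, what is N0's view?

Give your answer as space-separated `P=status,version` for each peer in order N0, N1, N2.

Op 1: N2 marks N0=suspect -> (suspect,v1)
Op 2: N2 marks N2=dead -> (dead,v1)
Op 3: N1 marks N2=alive -> (alive,v1)
Op 4: gossip N1<->N0 -> N1.N0=(alive,v0) N1.N1=(alive,v0) N1.N2=(alive,v1) | N0.N0=(alive,v0) N0.N1=(alive,v0) N0.N2=(alive,v1)
Op 5: gossip N0<->N1 -> N0.N0=(alive,v0) N0.N1=(alive,v0) N0.N2=(alive,v1) | N1.N0=(alive,v0) N1.N1=(alive,v0) N1.N2=(alive,v1)
Op 6: gossip N0<->N2 -> N0.N0=(suspect,v1) N0.N1=(alive,v0) N0.N2=(alive,v1) | N2.N0=(suspect,v1) N2.N1=(alive,v0) N2.N2=(dead,v1)
Op 7: gossip N0<->N2 -> N0.N0=(suspect,v1) N0.N1=(alive,v0) N0.N2=(alive,v1) | N2.N0=(suspect,v1) N2.N1=(alive,v0) N2.N2=(dead,v1)
Op 8: N1 marks N0=alive -> (alive,v1)
Op 9: N2 marks N2=suspect -> (suspect,v2)
Op 10: gossip N2<->N1 -> N2.N0=(suspect,v1) N2.N1=(alive,v0) N2.N2=(suspect,v2) | N1.N0=(alive,v1) N1.N1=(alive,v0) N1.N2=(suspect,v2)

Answer: N0=suspect,1 N1=alive,0 N2=alive,1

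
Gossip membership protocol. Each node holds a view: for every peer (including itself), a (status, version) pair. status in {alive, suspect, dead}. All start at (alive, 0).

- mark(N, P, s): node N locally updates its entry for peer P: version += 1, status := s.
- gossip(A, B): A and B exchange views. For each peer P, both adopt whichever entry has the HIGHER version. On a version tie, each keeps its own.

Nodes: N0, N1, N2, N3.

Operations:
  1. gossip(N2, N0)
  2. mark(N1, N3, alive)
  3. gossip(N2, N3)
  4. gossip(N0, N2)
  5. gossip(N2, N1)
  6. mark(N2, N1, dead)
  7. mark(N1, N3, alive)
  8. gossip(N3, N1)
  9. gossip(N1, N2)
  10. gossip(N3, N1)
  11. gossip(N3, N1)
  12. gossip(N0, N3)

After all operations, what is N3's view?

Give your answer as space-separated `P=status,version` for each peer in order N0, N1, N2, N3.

Answer: N0=alive,0 N1=dead,1 N2=alive,0 N3=alive,2

Derivation:
Op 1: gossip N2<->N0 -> N2.N0=(alive,v0) N2.N1=(alive,v0) N2.N2=(alive,v0) N2.N3=(alive,v0) | N0.N0=(alive,v0) N0.N1=(alive,v0) N0.N2=(alive,v0) N0.N3=(alive,v0)
Op 2: N1 marks N3=alive -> (alive,v1)
Op 3: gossip N2<->N3 -> N2.N0=(alive,v0) N2.N1=(alive,v0) N2.N2=(alive,v0) N2.N3=(alive,v0) | N3.N0=(alive,v0) N3.N1=(alive,v0) N3.N2=(alive,v0) N3.N3=(alive,v0)
Op 4: gossip N0<->N2 -> N0.N0=(alive,v0) N0.N1=(alive,v0) N0.N2=(alive,v0) N0.N3=(alive,v0) | N2.N0=(alive,v0) N2.N1=(alive,v0) N2.N2=(alive,v0) N2.N3=(alive,v0)
Op 5: gossip N2<->N1 -> N2.N0=(alive,v0) N2.N1=(alive,v0) N2.N2=(alive,v0) N2.N3=(alive,v1) | N1.N0=(alive,v0) N1.N1=(alive,v0) N1.N2=(alive,v0) N1.N3=(alive,v1)
Op 6: N2 marks N1=dead -> (dead,v1)
Op 7: N1 marks N3=alive -> (alive,v2)
Op 8: gossip N3<->N1 -> N3.N0=(alive,v0) N3.N1=(alive,v0) N3.N2=(alive,v0) N3.N3=(alive,v2) | N1.N0=(alive,v0) N1.N1=(alive,v0) N1.N2=(alive,v0) N1.N3=(alive,v2)
Op 9: gossip N1<->N2 -> N1.N0=(alive,v0) N1.N1=(dead,v1) N1.N2=(alive,v0) N1.N3=(alive,v2) | N2.N0=(alive,v0) N2.N1=(dead,v1) N2.N2=(alive,v0) N2.N3=(alive,v2)
Op 10: gossip N3<->N1 -> N3.N0=(alive,v0) N3.N1=(dead,v1) N3.N2=(alive,v0) N3.N3=(alive,v2) | N1.N0=(alive,v0) N1.N1=(dead,v1) N1.N2=(alive,v0) N1.N3=(alive,v2)
Op 11: gossip N3<->N1 -> N3.N0=(alive,v0) N3.N1=(dead,v1) N3.N2=(alive,v0) N3.N3=(alive,v2) | N1.N0=(alive,v0) N1.N1=(dead,v1) N1.N2=(alive,v0) N1.N3=(alive,v2)
Op 12: gossip N0<->N3 -> N0.N0=(alive,v0) N0.N1=(dead,v1) N0.N2=(alive,v0) N0.N3=(alive,v2) | N3.N0=(alive,v0) N3.N1=(dead,v1) N3.N2=(alive,v0) N3.N3=(alive,v2)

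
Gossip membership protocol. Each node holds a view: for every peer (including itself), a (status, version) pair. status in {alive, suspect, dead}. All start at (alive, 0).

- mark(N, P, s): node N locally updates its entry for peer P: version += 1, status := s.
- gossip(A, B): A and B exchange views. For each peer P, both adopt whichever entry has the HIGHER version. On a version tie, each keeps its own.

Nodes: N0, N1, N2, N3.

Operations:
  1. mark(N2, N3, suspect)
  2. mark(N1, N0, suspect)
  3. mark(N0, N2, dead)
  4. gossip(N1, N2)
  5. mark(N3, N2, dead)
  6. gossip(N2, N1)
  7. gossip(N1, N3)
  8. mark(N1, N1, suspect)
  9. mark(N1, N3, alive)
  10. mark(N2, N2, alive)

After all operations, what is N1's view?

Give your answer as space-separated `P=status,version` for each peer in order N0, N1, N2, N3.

Answer: N0=suspect,1 N1=suspect,1 N2=dead,1 N3=alive,2

Derivation:
Op 1: N2 marks N3=suspect -> (suspect,v1)
Op 2: N1 marks N0=suspect -> (suspect,v1)
Op 3: N0 marks N2=dead -> (dead,v1)
Op 4: gossip N1<->N2 -> N1.N0=(suspect,v1) N1.N1=(alive,v0) N1.N2=(alive,v0) N1.N3=(suspect,v1) | N2.N0=(suspect,v1) N2.N1=(alive,v0) N2.N2=(alive,v0) N2.N3=(suspect,v1)
Op 5: N3 marks N2=dead -> (dead,v1)
Op 6: gossip N2<->N1 -> N2.N0=(suspect,v1) N2.N1=(alive,v0) N2.N2=(alive,v0) N2.N3=(suspect,v1) | N1.N0=(suspect,v1) N1.N1=(alive,v0) N1.N2=(alive,v0) N1.N3=(suspect,v1)
Op 7: gossip N1<->N3 -> N1.N0=(suspect,v1) N1.N1=(alive,v0) N1.N2=(dead,v1) N1.N3=(suspect,v1) | N3.N0=(suspect,v1) N3.N1=(alive,v0) N3.N2=(dead,v1) N3.N3=(suspect,v1)
Op 8: N1 marks N1=suspect -> (suspect,v1)
Op 9: N1 marks N3=alive -> (alive,v2)
Op 10: N2 marks N2=alive -> (alive,v1)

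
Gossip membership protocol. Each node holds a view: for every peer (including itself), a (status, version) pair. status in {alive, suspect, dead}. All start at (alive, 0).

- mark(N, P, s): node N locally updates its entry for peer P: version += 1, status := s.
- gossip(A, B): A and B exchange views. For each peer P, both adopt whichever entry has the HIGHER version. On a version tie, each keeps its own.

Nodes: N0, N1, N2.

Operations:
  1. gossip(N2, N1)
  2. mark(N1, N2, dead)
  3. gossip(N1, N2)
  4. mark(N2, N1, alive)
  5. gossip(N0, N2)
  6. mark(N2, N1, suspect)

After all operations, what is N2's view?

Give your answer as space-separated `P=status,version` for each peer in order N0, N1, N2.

Answer: N0=alive,0 N1=suspect,2 N2=dead,1

Derivation:
Op 1: gossip N2<->N1 -> N2.N0=(alive,v0) N2.N1=(alive,v0) N2.N2=(alive,v0) | N1.N0=(alive,v0) N1.N1=(alive,v0) N1.N2=(alive,v0)
Op 2: N1 marks N2=dead -> (dead,v1)
Op 3: gossip N1<->N2 -> N1.N0=(alive,v0) N1.N1=(alive,v0) N1.N2=(dead,v1) | N2.N0=(alive,v0) N2.N1=(alive,v0) N2.N2=(dead,v1)
Op 4: N2 marks N1=alive -> (alive,v1)
Op 5: gossip N0<->N2 -> N0.N0=(alive,v0) N0.N1=(alive,v1) N0.N2=(dead,v1) | N2.N0=(alive,v0) N2.N1=(alive,v1) N2.N2=(dead,v1)
Op 6: N2 marks N1=suspect -> (suspect,v2)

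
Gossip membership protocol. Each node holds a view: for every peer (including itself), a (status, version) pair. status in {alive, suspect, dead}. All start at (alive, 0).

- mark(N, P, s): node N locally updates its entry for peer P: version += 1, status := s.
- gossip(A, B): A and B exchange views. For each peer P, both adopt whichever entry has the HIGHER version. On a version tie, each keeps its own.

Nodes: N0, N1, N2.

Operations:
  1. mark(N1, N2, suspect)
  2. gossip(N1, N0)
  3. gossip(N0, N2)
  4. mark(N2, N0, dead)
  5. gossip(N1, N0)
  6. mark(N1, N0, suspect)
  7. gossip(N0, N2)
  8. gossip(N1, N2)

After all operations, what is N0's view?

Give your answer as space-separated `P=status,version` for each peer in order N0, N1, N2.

Op 1: N1 marks N2=suspect -> (suspect,v1)
Op 2: gossip N1<->N0 -> N1.N0=(alive,v0) N1.N1=(alive,v0) N1.N2=(suspect,v1) | N0.N0=(alive,v0) N0.N1=(alive,v0) N0.N2=(suspect,v1)
Op 3: gossip N0<->N2 -> N0.N0=(alive,v0) N0.N1=(alive,v0) N0.N2=(suspect,v1) | N2.N0=(alive,v0) N2.N1=(alive,v0) N2.N2=(suspect,v1)
Op 4: N2 marks N0=dead -> (dead,v1)
Op 5: gossip N1<->N0 -> N1.N0=(alive,v0) N1.N1=(alive,v0) N1.N2=(suspect,v1) | N0.N0=(alive,v0) N0.N1=(alive,v0) N0.N2=(suspect,v1)
Op 6: N1 marks N0=suspect -> (suspect,v1)
Op 7: gossip N0<->N2 -> N0.N0=(dead,v1) N0.N1=(alive,v0) N0.N2=(suspect,v1) | N2.N0=(dead,v1) N2.N1=(alive,v0) N2.N2=(suspect,v1)
Op 8: gossip N1<->N2 -> N1.N0=(suspect,v1) N1.N1=(alive,v0) N1.N2=(suspect,v1) | N2.N0=(dead,v1) N2.N1=(alive,v0) N2.N2=(suspect,v1)

Answer: N0=dead,1 N1=alive,0 N2=suspect,1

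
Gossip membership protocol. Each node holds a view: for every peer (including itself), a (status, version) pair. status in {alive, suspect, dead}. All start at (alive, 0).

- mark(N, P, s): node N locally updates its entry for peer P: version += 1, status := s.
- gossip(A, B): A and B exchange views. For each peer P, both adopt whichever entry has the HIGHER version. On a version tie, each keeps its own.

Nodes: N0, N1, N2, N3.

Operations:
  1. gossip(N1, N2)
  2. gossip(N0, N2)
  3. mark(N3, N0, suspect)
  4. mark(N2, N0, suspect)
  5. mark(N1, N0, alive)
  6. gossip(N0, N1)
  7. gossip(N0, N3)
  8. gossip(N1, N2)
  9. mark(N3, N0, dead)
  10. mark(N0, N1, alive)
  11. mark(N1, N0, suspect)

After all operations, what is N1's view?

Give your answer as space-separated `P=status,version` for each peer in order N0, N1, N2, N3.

Op 1: gossip N1<->N2 -> N1.N0=(alive,v0) N1.N1=(alive,v0) N1.N2=(alive,v0) N1.N3=(alive,v0) | N2.N0=(alive,v0) N2.N1=(alive,v0) N2.N2=(alive,v0) N2.N3=(alive,v0)
Op 2: gossip N0<->N2 -> N0.N0=(alive,v0) N0.N1=(alive,v0) N0.N2=(alive,v0) N0.N3=(alive,v0) | N2.N0=(alive,v0) N2.N1=(alive,v0) N2.N2=(alive,v0) N2.N3=(alive,v0)
Op 3: N3 marks N0=suspect -> (suspect,v1)
Op 4: N2 marks N0=suspect -> (suspect,v1)
Op 5: N1 marks N0=alive -> (alive,v1)
Op 6: gossip N0<->N1 -> N0.N0=(alive,v1) N0.N1=(alive,v0) N0.N2=(alive,v0) N0.N3=(alive,v0) | N1.N0=(alive,v1) N1.N1=(alive,v0) N1.N2=(alive,v0) N1.N3=(alive,v0)
Op 7: gossip N0<->N3 -> N0.N0=(alive,v1) N0.N1=(alive,v0) N0.N2=(alive,v0) N0.N3=(alive,v0) | N3.N0=(suspect,v1) N3.N1=(alive,v0) N3.N2=(alive,v0) N3.N3=(alive,v0)
Op 8: gossip N1<->N2 -> N1.N0=(alive,v1) N1.N1=(alive,v0) N1.N2=(alive,v0) N1.N3=(alive,v0) | N2.N0=(suspect,v1) N2.N1=(alive,v0) N2.N2=(alive,v0) N2.N3=(alive,v0)
Op 9: N3 marks N0=dead -> (dead,v2)
Op 10: N0 marks N1=alive -> (alive,v1)
Op 11: N1 marks N0=suspect -> (suspect,v2)

Answer: N0=suspect,2 N1=alive,0 N2=alive,0 N3=alive,0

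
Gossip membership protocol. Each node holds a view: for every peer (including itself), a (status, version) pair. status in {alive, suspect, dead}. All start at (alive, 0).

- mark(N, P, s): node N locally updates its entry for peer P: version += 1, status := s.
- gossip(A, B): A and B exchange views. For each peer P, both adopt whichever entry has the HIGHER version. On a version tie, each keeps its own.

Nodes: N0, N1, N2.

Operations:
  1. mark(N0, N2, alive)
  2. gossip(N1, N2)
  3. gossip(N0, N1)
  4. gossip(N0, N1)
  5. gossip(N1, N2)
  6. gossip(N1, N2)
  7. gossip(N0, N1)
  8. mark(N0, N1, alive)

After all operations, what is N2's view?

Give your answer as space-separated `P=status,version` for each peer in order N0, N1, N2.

Answer: N0=alive,0 N1=alive,0 N2=alive,1

Derivation:
Op 1: N0 marks N2=alive -> (alive,v1)
Op 2: gossip N1<->N2 -> N1.N0=(alive,v0) N1.N1=(alive,v0) N1.N2=(alive,v0) | N2.N0=(alive,v0) N2.N1=(alive,v0) N2.N2=(alive,v0)
Op 3: gossip N0<->N1 -> N0.N0=(alive,v0) N0.N1=(alive,v0) N0.N2=(alive,v1) | N1.N0=(alive,v0) N1.N1=(alive,v0) N1.N2=(alive,v1)
Op 4: gossip N0<->N1 -> N0.N0=(alive,v0) N0.N1=(alive,v0) N0.N2=(alive,v1) | N1.N0=(alive,v0) N1.N1=(alive,v0) N1.N2=(alive,v1)
Op 5: gossip N1<->N2 -> N1.N0=(alive,v0) N1.N1=(alive,v0) N1.N2=(alive,v1) | N2.N0=(alive,v0) N2.N1=(alive,v0) N2.N2=(alive,v1)
Op 6: gossip N1<->N2 -> N1.N0=(alive,v0) N1.N1=(alive,v0) N1.N2=(alive,v1) | N2.N0=(alive,v0) N2.N1=(alive,v0) N2.N2=(alive,v1)
Op 7: gossip N0<->N1 -> N0.N0=(alive,v0) N0.N1=(alive,v0) N0.N2=(alive,v1) | N1.N0=(alive,v0) N1.N1=(alive,v0) N1.N2=(alive,v1)
Op 8: N0 marks N1=alive -> (alive,v1)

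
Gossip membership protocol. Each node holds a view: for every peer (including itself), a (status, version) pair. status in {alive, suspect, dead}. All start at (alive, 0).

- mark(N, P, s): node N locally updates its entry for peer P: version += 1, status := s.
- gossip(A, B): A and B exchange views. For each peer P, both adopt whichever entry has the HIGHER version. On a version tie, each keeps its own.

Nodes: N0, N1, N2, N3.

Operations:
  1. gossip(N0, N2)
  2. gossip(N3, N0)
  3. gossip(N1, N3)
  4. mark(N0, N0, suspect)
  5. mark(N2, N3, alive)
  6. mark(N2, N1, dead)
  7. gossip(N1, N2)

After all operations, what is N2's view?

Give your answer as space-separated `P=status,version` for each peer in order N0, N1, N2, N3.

Op 1: gossip N0<->N2 -> N0.N0=(alive,v0) N0.N1=(alive,v0) N0.N2=(alive,v0) N0.N3=(alive,v0) | N2.N0=(alive,v0) N2.N1=(alive,v0) N2.N2=(alive,v0) N2.N3=(alive,v0)
Op 2: gossip N3<->N0 -> N3.N0=(alive,v0) N3.N1=(alive,v0) N3.N2=(alive,v0) N3.N3=(alive,v0) | N0.N0=(alive,v0) N0.N1=(alive,v0) N0.N2=(alive,v0) N0.N3=(alive,v0)
Op 3: gossip N1<->N3 -> N1.N0=(alive,v0) N1.N1=(alive,v0) N1.N2=(alive,v0) N1.N3=(alive,v0) | N3.N0=(alive,v0) N3.N1=(alive,v0) N3.N2=(alive,v0) N3.N3=(alive,v0)
Op 4: N0 marks N0=suspect -> (suspect,v1)
Op 5: N2 marks N3=alive -> (alive,v1)
Op 6: N2 marks N1=dead -> (dead,v1)
Op 7: gossip N1<->N2 -> N1.N0=(alive,v0) N1.N1=(dead,v1) N1.N2=(alive,v0) N1.N3=(alive,v1) | N2.N0=(alive,v0) N2.N1=(dead,v1) N2.N2=(alive,v0) N2.N3=(alive,v1)

Answer: N0=alive,0 N1=dead,1 N2=alive,0 N3=alive,1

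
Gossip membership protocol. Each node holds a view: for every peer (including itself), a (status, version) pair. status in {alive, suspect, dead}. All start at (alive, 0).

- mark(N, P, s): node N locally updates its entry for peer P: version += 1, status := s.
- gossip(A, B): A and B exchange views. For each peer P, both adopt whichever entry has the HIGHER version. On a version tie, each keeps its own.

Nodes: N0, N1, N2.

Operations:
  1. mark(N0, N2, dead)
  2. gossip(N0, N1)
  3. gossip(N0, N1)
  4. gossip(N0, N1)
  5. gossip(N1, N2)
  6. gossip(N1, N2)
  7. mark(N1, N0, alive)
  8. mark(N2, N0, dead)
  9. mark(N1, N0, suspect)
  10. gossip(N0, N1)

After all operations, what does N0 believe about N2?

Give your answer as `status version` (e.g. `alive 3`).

Answer: dead 1

Derivation:
Op 1: N0 marks N2=dead -> (dead,v1)
Op 2: gossip N0<->N1 -> N0.N0=(alive,v0) N0.N1=(alive,v0) N0.N2=(dead,v1) | N1.N0=(alive,v0) N1.N1=(alive,v0) N1.N2=(dead,v1)
Op 3: gossip N0<->N1 -> N0.N0=(alive,v0) N0.N1=(alive,v0) N0.N2=(dead,v1) | N1.N0=(alive,v0) N1.N1=(alive,v0) N1.N2=(dead,v1)
Op 4: gossip N0<->N1 -> N0.N0=(alive,v0) N0.N1=(alive,v0) N0.N2=(dead,v1) | N1.N0=(alive,v0) N1.N1=(alive,v0) N1.N2=(dead,v1)
Op 5: gossip N1<->N2 -> N1.N0=(alive,v0) N1.N1=(alive,v0) N1.N2=(dead,v1) | N2.N0=(alive,v0) N2.N1=(alive,v0) N2.N2=(dead,v1)
Op 6: gossip N1<->N2 -> N1.N0=(alive,v0) N1.N1=(alive,v0) N1.N2=(dead,v1) | N2.N0=(alive,v0) N2.N1=(alive,v0) N2.N2=(dead,v1)
Op 7: N1 marks N0=alive -> (alive,v1)
Op 8: N2 marks N0=dead -> (dead,v1)
Op 9: N1 marks N0=suspect -> (suspect,v2)
Op 10: gossip N0<->N1 -> N0.N0=(suspect,v2) N0.N1=(alive,v0) N0.N2=(dead,v1) | N1.N0=(suspect,v2) N1.N1=(alive,v0) N1.N2=(dead,v1)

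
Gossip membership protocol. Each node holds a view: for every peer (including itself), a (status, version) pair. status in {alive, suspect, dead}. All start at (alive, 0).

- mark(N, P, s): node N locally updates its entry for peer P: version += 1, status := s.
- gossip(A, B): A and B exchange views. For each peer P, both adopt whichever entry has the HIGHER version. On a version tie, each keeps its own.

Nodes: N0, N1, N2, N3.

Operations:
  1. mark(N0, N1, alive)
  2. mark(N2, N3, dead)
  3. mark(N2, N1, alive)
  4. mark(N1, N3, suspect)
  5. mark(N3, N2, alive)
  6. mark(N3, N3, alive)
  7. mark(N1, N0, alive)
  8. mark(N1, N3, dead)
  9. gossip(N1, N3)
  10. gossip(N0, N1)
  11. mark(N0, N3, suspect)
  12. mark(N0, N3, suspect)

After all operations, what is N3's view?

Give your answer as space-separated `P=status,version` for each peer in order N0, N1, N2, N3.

Answer: N0=alive,1 N1=alive,0 N2=alive,1 N3=dead,2

Derivation:
Op 1: N0 marks N1=alive -> (alive,v1)
Op 2: N2 marks N3=dead -> (dead,v1)
Op 3: N2 marks N1=alive -> (alive,v1)
Op 4: N1 marks N3=suspect -> (suspect,v1)
Op 5: N3 marks N2=alive -> (alive,v1)
Op 6: N3 marks N3=alive -> (alive,v1)
Op 7: N1 marks N0=alive -> (alive,v1)
Op 8: N1 marks N3=dead -> (dead,v2)
Op 9: gossip N1<->N3 -> N1.N0=(alive,v1) N1.N1=(alive,v0) N1.N2=(alive,v1) N1.N3=(dead,v2) | N3.N0=(alive,v1) N3.N1=(alive,v0) N3.N2=(alive,v1) N3.N3=(dead,v2)
Op 10: gossip N0<->N1 -> N0.N0=(alive,v1) N0.N1=(alive,v1) N0.N2=(alive,v1) N0.N3=(dead,v2) | N1.N0=(alive,v1) N1.N1=(alive,v1) N1.N2=(alive,v1) N1.N3=(dead,v2)
Op 11: N0 marks N3=suspect -> (suspect,v3)
Op 12: N0 marks N3=suspect -> (suspect,v4)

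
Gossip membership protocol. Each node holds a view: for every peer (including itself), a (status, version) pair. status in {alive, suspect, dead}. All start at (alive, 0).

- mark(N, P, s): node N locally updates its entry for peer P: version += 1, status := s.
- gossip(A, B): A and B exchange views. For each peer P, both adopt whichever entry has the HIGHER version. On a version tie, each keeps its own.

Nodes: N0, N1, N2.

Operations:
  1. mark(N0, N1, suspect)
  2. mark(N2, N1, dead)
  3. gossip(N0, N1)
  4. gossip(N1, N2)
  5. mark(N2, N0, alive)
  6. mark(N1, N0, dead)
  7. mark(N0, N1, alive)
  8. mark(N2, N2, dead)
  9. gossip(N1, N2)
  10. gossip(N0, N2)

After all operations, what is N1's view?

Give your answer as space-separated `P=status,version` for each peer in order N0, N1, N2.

Answer: N0=dead,1 N1=suspect,1 N2=dead,1

Derivation:
Op 1: N0 marks N1=suspect -> (suspect,v1)
Op 2: N2 marks N1=dead -> (dead,v1)
Op 3: gossip N0<->N1 -> N0.N0=(alive,v0) N0.N1=(suspect,v1) N0.N2=(alive,v0) | N1.N0=(alive,v0) N1.N1=(suspect,v1) N1.N2=(alive,v0)
Op 4: gossip N1<->N2 -> N1.N0=(alive,v0) N1.N1=(suspect,v1) N1.N2=(alive,v0) | N2.N0=(alive,v0) N2.N1=(dead,v1) N2.N2=(alive,v0)
Op 5: N2 marks N0=alive -> (alive,v1)
Op 6: N1 marks N0=dead -> (dead,v1)
Op 7: N0 marks N1=alive -> (alive,v2)
Op 8: N2 marks N2=dead -> (dead,v1)
Op 9: gossip N1<->N2 -> N1.N0=(dead,v1) N1.N1=(suspect,v1) N1.N2=(dead,v1) | N2.N0=(alive,v1) N2.N1=(dead,v1) N2.N2=(dead,v1)
Op 10: gossip N0<->N2 -> N0.N0=(alive,v1) N0.N1=(alive,v2) N0.N2=(dead,v1) | N2.N0=(alive,v1) N2.N1=(alive,v2) N2.N2=(dead,v1)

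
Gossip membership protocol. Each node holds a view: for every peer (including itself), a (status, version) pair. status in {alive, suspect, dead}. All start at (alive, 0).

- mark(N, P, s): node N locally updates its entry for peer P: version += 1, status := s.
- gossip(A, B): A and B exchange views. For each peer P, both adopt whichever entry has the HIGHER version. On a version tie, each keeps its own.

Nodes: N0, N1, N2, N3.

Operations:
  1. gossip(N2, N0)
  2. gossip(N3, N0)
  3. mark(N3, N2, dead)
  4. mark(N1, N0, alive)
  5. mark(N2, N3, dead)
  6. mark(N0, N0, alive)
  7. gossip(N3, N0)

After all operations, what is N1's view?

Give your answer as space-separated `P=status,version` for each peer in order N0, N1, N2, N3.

Answer: N0=alive,1 N1=alive,0 N2=alive,0 N3=alive,0

Derivation:
Op 1: gossip N2<->N0 -> N2.N0=(alive,v0) N2.N1=(alive,v0) N2.N2=(alive,v0) N2.N3=(alive,v0) | N0.N0=(alive,v0) N0.N1=(alive,v0) N0.N2=(alive,v0) N0.N3=(alive,v0)
Op 2: gossip N3<->N0 -> N3.N0=(alive,v0) N3.N1=(alive,v0) N3.N2=(alive,v0) N3.N3=(alive,v0) | N0.N0=(alive,v0) N0.N1=(alive,v0) N0.N2=(alive,v0) N0.N3=(alive,v0)
Op 3: N3 marks N2=dead -> (dead,v1)
Op 4: N1 marks N0=alive -> (alive,v1)
Op 5: N2 marks N3=dead -> (dead,v1)
Op 6: N0 marks N0=alive -> (alive,v1)
Op 7: gossip N3<->N0 -> N3.N0=(alive,v1) N3.N1=(alive,v0) N3.N2=(dead,v1) N3.N3=(alive,v0) | N0.N0=(alive,v1) N0.N1=(alive,v0) N0.N2=(dead,v1) N0.N3=(alive,v0)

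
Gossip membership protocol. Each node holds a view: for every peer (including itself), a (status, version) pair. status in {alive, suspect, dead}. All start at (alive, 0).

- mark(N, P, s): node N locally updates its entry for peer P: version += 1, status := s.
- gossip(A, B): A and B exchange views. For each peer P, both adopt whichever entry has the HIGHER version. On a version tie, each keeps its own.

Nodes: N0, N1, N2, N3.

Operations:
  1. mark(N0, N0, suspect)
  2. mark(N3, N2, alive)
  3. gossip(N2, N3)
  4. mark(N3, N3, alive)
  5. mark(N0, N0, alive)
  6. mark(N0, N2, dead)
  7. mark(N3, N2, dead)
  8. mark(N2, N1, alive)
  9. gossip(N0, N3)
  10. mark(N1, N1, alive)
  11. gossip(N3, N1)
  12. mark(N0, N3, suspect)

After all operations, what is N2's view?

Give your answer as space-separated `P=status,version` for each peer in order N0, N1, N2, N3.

Op 1: N0 marks N0=suspect -> (suspect,v1)
Op 2: N3 marks N2=alive -> (alive,v1)
Op 3: gossip N2<->N3 -> N2.N0=(alive,v0) N2.N1=(alive,v0) N2.N2=(alive,v1) N2.N3=(alive,v0) | N3.N0=(alive,v0) N3.N1=(alive,v0) N3.N2=(alive,v1) N3.N3=(alive,v0)
Op 4: N3 marks N3=alive -> (alive,v1)
Op 5: N0 marks N0=alive -> (alive,v2)
Op 6: N0 marks N2=dead -> (dead,v1)
Op 7: N3 marks N2=dead -> (dead,v2)
Op 8: N2 marks N1=alive -> (alive,v1)
Op 9: gossip N0<->N3 -> N0.N0=(alive,v2) N0.N1=(alive,v0) N0.N2=(dead,v2) N0.N3=(alive,v1) | N3.N0=(alive,v2) N3.N1=(alive,v0) N3.N2=(dead,v2) N3.N3=(alive,v1)
Op 10: N1 marks N1=alive -> (alive,v1)
Op 11: gossip N3<->N1 -> N3.N0=(alive,v2) N3.N1=(alive,v1) N3.N2=(dead,v2) N3.N3=(alive,v1) | N1.N0=(alive,v2) N1.N1=(alive,v1) N1.N2=(dead,v2) N1.N3=(alive,v1)
Op 12: N0 marks N3=suspect -> (suspect,v2)

Answer: N0=alive,0 N1=alive,1 N2=alive,1 N3=alive,0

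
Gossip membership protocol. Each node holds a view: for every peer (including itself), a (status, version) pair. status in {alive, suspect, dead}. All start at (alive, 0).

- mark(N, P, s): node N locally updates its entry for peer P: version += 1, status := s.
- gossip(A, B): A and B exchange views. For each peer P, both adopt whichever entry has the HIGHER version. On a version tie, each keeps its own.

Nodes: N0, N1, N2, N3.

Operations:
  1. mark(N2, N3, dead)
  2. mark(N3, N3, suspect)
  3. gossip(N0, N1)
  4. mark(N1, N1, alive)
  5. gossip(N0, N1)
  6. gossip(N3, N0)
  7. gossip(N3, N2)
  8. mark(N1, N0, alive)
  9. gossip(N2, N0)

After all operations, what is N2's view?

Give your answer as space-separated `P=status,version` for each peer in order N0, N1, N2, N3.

Op 1: N2 marks N3=dead -> (dead,v1)
Op 2: N3 marks N3=suspect -> (suspect,v1)
Op 3: gossip N0<->N1 -> N0.N0=(alive,v0) N0.N1=(alive,v0) N0.N2=(alive,v0) N0.N3=(alive,v0) | N1.N0=(alive,v0) N1.N1=(alive,v0) N1.N2=(alive,v0) N1.N3=(alive,v0)
Op 4: N1 marks N1=alive -> (alive,v1)
Op 5: gossip N0<->N1 -> N0.N0=(alive,v0) N0.N1=(alive,v1) N0.N2=(alive,v0) N0.N3=(alive,v0) | N1.N0=(alive,v0) N1.N1=(alive,v1) N1.N2=(alive,v0) N1.N3=(alive,v0)
Op 6: gossip N3<->N0 -> N3.N0=(alive,v0) N3.N1=(alive,v1) N3.N2=(alive,v0) N3.N3=(suspect,v1) | N0.N0=(alive,v0) N0.N1=(alive,v1) N0.N2=(alive,v0) N0.N3=(suspect,v1)
Op 7: gossip N3<->N2 -> N3.N0=(alive,v0) N3.N1=(alive,v1) N3.N2=(alive,v0) N3.N3=(suspect,v1) | N2.N0=(alive,v0) N2.N1=(alive,v1) N2.N2=(alive,v0) N2.N3=(dead,v1)
Op 8: N1 marks N0=alive -> (alive,v1)
Op 9: gossip N2<->N0 -> N2.N0=(alive,v0) N2.N1=(alive,v1) N2.N2=(alive,v0) N2.N3=(dead,v1) | N0.N0=(alive,v0) N0.N1=(alive,v1) N0.N2=(alive,v0) N0.N3=(suspect,v1)

Answer: N0=alive,0 N1=alive,1 N2=alive,0 N3=dead,1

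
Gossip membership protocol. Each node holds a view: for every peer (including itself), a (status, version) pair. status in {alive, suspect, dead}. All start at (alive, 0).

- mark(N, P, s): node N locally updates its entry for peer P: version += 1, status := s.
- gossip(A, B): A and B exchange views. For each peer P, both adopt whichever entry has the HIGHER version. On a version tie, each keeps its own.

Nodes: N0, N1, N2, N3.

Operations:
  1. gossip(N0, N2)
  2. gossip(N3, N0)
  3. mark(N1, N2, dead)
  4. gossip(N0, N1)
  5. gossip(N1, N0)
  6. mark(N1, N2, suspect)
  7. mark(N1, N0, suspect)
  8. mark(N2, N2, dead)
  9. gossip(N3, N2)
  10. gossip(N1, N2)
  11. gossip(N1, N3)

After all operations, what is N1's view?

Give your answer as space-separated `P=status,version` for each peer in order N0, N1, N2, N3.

Op 1: gossip N0<->N2 -> N0.N0=(alive,v0) N0.N1=(alive,v0) N0.N2=(alive,v0) N0.N3=(alive,v0) | N2.N0=(alive,v0) N2.N1=(alive,v0) N2.N2=(alive,v0) N2.N3=(alive,v0)
Op 2: gossip N3<->N0 -> N3.N0=(alive,v0) N3.N1=(alive,v0) N3.N2=(alive,v0) N3.N3=(alive,v0) | N0.N0=(alive,v0) N0.N1=(alive,v0) N0.N2=(alive,v0) N0.N3=(alive,v0)
Op 3: N1 marks N2=dead -> (dead,v1)
Op 4: gossip N0<->N1 -> N0.N0=(alive,v0) N0.N1=(alive,v0) N0.N2=(dead,v1) N0.N3=(alive,v0) | N1.N0=(alive,v0) N1.N1=(alive,v0) N1.N2=(dead,v1) N1.N3=(alive,v0)
Op 5: gossip N1<->N0 -> N1.N0=(alive,v0) N1.N1=(alive,v0) N1.N2=(dead,v1) N1.N3=(alive,v0) | N0.N0=(alive,v0) N0.N1=(alive,v0) N0.N2=(dead,v1) N0.N3=(alive,v0)
Op 6: N1 marks N2=suspect -> (suspect,v2)
Op 7: N1 marks N0=suspect -> (suspect,v1)
Op 8: N2 marks N2=dead -> (dead,v1)
Op 9: gossip N3<->N2 -> N3.N0=(alive,v0) N3.N1=(alive,v0) N3.N2=(dead,v1) N3.N3=(alive,v0) | N2.N0=(alive,v0) N2.N1=(alive,v0) N2.N2=(dead,v1) N2.N3=(alive,v0)
Op 10: gossip N1<->N2 -> N1.N0=(suspect,v1) N1.N1=(alive,v0) N1.N2=(suspect,v2) N1.N3=(alive,v0) | N2.N0=(suspect,v1) N2.N1=(alive,v0) N2.N2=(suspect,v2) N2.N3=(alive,v0)
Op 11: gossip N1<->N3 -> N1.N0=(suspect,v1) N1.N1=(alive,v0) N1.N2=(suspect,v2) N1.N3=(alive,v0) | N3.N0=(suspect,v1) N3.N1=(alive,v0) N3.N2=(suspect,v2) N3.N3=(alive,v0)

Answer: N0=suspect,1 N1=alive,0 N2=suspect,2 N3=alive,0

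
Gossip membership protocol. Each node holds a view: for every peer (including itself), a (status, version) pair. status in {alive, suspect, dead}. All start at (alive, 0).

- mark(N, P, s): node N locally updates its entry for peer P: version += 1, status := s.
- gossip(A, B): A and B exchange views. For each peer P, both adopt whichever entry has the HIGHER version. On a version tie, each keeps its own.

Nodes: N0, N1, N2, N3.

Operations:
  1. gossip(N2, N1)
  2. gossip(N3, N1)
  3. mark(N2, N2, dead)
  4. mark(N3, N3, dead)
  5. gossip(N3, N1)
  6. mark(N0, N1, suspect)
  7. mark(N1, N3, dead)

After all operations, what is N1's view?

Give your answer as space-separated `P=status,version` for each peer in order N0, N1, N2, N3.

Answer: N0=alive,0 N1=alive,0 N2=alive,0 N3=dead,2

Derivation:
Op 1: gossip N2<->N1 -> N2.N0=(alive,v0) N2.N1=(alive,v0) N2.N2=(alive,v0) N2.N3=(alive,v0) | N1.N0=(alive,v0) N1.N1=(alive,v0) N1.N2=(alive,v0) N1.N3=(alive,v0)
Op 2: gossip N3<->N1 -> N3.N0=(alive,v0) N3.N1=(alive,v0) N3.N2=(alive,v0) N3.N3=(alive,v0) | N1.N0=(alive,v0) N1.N1=(alive,v0) N1.N2=(alive,v0) N1.N3=(alive,v0)
Op 3: N2 marks N2=dead -> (dead,v1)
Op 4: N3 marks N3=dead -> (dead,v1)
Op 5: gossip N3<->N1 -> N3.N0=(alive,v0) N3.N1=(alive,v0) N3.N2=(alive,v0) N3.N3=(dead,v1) | N1.N0=(alive,v0) N1.N1=(alive,v0) N1.N2=(alive,v0) N1.N3=(dead,v1)
Op 6: N0 marks N1=suspect -> (suspect,v1)
Op 7: N1 marks N3=dead -> (dead,v2)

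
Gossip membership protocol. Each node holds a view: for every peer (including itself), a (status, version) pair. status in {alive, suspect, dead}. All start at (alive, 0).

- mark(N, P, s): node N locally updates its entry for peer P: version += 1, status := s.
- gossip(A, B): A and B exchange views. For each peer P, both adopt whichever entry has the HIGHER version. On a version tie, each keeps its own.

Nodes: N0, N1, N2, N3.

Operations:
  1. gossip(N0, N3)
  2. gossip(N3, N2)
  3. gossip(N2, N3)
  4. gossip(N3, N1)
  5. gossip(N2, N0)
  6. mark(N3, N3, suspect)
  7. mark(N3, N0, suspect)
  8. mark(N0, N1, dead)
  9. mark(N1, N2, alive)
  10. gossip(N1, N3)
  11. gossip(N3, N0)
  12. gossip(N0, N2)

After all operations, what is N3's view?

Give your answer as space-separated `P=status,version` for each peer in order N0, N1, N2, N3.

Answer: N0=suspect,1 N1=dead,1 N2=alive,1 N3=suspect,1

Derivation:
Op 1: gossip N0<->N3 -> N0.N0=(alive,v0) N0.N1=(alive,v0) N0.N2=(alive,v0) N0.N3=(alive,v0) | N3.N0=(alive,v0) N3.N1=(alive,v0) N3.N2=(alive,v0) N3.N3=(alive,v0)
Op 2: gossip N3<->N2 -> N3.N0=(alive,v0) N3.N1=(alive,v0) N3.N2=(alive,v0) N3.N3=(alive,v0) | N2.N0=(alive,v0) N2.N1=(alive,v0) N2.N2=(alive,v0) N2.N3=(alive,v0)
Op 3: gossip N2<->N3 -> N2.N0=(alive,v0) N2.N1=(alive,v0) N2.N2=(alive,v0) N2.N3=(alive,v0) | N3.N0=(alive,v0) N3.N1=(alive,v0) N3.N2=(alive,v0) N3.N3=(alive,v0)
Op 4: gossip N3<->N1 -> N3.N0=(alive,v0) N3.N1=(alive,v0) N3.N2=(alive,v0) N3.N3=(alive,v0) | N1.N0=(alive,v0) N1.N1=(alive,v0) N1.N2=(alive,v0) N1.N3=(alive,v0)
Op 5: gossip N2<->N0 -> N2.N0=(alive,v0) N2.N1=(alive,v0) N2.N2=(alive,v0) N2.N3=(alive,v0) | N0.N0=(alive,v0) N0.N1=(alive,v0) N0.N2=(alive,v0) N0.N3=(alive,v0)
Op 6: N3 marks N3=suspect -> (suspect,v1)
Op 7: N3 marks N0=suspect -> (suspect,v1)
Op 8: N0 marks N1=dead -> (dead,v1)
Op 9: N1 marks N2=alive -> (alive,v1)
Op 10: gossip N1<->N3 -> N1.N0=(suspect,v1) N1.N1=(alive,v0) N1.N2=(alive,v1) N1.N3=(suspect,v1) | N3.N0=(suspect,v1) N3.N1=(alive,v0) N3.N2=(alive,v1) N3.N3=(suspect,v1)
Op 11: gossip N3<->N0 -> N3.N0=(suspect,v1) N3.N1=(dead,v1) N3.N2=(alive,v1) N3.N3=(suspect,v1) | N0.N0=(suspect,v1) N0.N1=(dead,v1) N0.N2=(alive,v1) N0.N3=(suspect,v1)
Op 12: gossip N0<->N2 -> N0.N0=(suspect,v1) N0.N1=(dead,v1) N0.N2=(alive,v1) N0.N3=(suspect,v1) | N2.N0=(suspect,v1) N2.N1=(dead,v1) N2.N2=(alive,v1) N2.N3=(suspect,v1)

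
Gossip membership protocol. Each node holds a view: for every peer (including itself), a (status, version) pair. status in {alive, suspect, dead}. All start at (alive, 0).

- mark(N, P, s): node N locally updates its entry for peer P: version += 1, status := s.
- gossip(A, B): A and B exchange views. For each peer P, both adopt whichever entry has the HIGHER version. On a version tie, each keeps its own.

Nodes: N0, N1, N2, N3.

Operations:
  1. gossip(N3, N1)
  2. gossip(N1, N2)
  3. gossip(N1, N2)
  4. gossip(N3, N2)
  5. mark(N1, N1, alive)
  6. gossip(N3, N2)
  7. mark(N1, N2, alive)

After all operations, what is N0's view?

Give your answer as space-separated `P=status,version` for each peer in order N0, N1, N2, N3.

Op 1: gossip N3<->N1 -> N3.N0=(alive,v0) N3.N1=(alive,v0) N3.N2=(alive,v0) N3.N3=(alive,v0) | N1.N0=(alive,v0) N1.N1=(alive,v0) N1.N2=(alive,v0) N1.N3=(alive,v0)
Op 2: gossip N1<->N2 -> N1.N0=(alive,v0) N1.N1=(alive,v0) N1.N2=(alive,v0) N1.N3=(alive,v0) | N2.N0=(alive,v0) N2.N1=(alive,v0) N2.N2=(alive,v0) N2.N3=(alive,v0)
Op 3: gossip N1<->N2 -> N1.N0=(alive,v0) N1.N1=(alive,v0) N1.N2=(alive,v0) N1.N3=(alive,v0) | N2.N0=(alive,v0) N2.N1=(alive,v0) N2.N2=(alive,v0) N2.N3=(alive,v0)
Op 4: gossip N3<->N2 -> N3.N0=(alive,v0) N3.N1=(alive,v0) N3.N2=(alive,v0) N3.N3=(alive,v0) | N2.N0=(alive,v0) N2.N1=(alive,v0) N2.N2=(alive,v0) N2.N3=(alive,v0)
Op 5: N1 marks N1=alive -> (alive,v1)
Op 6: gossip N3<->N2 -> N3.N0=(alive,v0) N3.N1=(alive,v0) N3.N2=(alive,v0) N3.N3=(alive,v0) | N2.N0=(alive,v0) N2.N1=(alive,v0) N2.N2=(alive,v0) N2.N3=(alive,v0)
Op 7: N1 marks N2=alive -> (alive,v1)

Answer: N0=alive,0 N1=alive,0 N2=alive,0 N3=alive,0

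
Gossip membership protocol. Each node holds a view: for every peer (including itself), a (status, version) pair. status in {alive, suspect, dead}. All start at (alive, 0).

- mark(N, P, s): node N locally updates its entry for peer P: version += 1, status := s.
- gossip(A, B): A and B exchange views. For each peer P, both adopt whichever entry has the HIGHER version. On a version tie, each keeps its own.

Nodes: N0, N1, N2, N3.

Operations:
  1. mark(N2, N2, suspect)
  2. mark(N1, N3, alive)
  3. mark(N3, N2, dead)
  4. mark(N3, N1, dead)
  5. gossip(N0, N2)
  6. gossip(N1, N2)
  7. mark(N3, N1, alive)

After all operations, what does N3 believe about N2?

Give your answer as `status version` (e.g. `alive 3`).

Answer: dead 1

Derivation:
Op 1: N2 marks N2=suspect -> (suspect,v1)
Op 2: N1 marks N3=alive -> (alive,v1)
Op 3: N3 marks N2=dead -> (dead,v1)
Op 4: N3 marks N1=dead -> (dead,v1)
Op 5: gossip N0<->N2 -> N0.N0=(alive,v0) N0.N1=(alive,v0) N0.N2=(suspect,v1) N0.N3=(alive,v0) | N2.N0=(alive,v0) N2.N1=(alive,v0) N2.N2=(suspect,v1) N2.N3=(alive,v0)
Op 6: gossip N1<->N2 -> N1.N0=(alive,v0) N1.N1=(alive,v0) N1.N2=(suspect,v1) N1.N3=(alive,v1) | N2.N0=(alive,v0) N2.N1=(alive,v0) N2.N2=(suspect,v1) N2.N3=(alive,v1)
Op 7: N3 marks N1=alive -> (alive,v2)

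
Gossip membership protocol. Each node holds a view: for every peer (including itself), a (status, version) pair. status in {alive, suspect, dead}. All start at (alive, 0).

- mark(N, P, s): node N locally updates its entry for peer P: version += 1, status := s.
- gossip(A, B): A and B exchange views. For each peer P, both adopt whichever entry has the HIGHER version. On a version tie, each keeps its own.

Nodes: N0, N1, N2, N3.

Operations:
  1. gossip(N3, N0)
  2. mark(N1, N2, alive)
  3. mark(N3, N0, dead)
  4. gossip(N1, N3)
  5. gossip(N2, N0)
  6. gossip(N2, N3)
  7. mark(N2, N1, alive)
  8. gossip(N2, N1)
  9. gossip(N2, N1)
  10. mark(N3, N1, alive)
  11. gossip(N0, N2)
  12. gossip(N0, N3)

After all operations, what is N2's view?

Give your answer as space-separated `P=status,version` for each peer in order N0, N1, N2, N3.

Answer: N0=dead,1 N1=alive,1 N2=alive,1 N3=alive,0

Derivation:
Op 1: gossip N3<->N0 -> N3.N0=(alive,v0) N3.N1=(alive,v0) N3.N2=(alive,v0) N3.N3=(alive,v0) | N0.N0=(alive,v0) N0.N1=(alive,v0) N0.N2=(alive,v0) N0.N3=(alive,v0)
Op 2: N1 marks N2=alive -> (alive,v1)
Op 3: N3 marks N0=dead -> (dead,v1)
Op 4: gossip N1<->N3 -> N1.N0=(dead,v1) N1.N1=(alive,v0) N1.N2=(alive,v1) N1.N3=(alive,v0) | N3.N0=(dead,v1) N3.N1=(alive,v0) N3.N2=(alive,v1) N3.N3=(alive,v0)
Op 5: gossip N2<->N0 -> N2.N0=(alive,v0) N2.N1=(alive,v0) N2.N2=(alive,v0) N2.N3=(alive,v0) | N0.N0=(alive,v0) N0.N1=(alive,v0) N0.N2=(alive,v0) N0.N3=(alive,v0)
Op 6: gossip N2<->N3 -> N2.N0=(dead,v1) N2.N1=(alive,v0) N2.N2=(alive,v1) N2.N3=(alive,v0) | N3.N0=(dead,v1) N3.N1=(alive,v0) N3.N2=(alive,v1) N3.N3=(alive,v0)
Op 7: N2 marks N1=alive -> (alive,v1)
Op 8: gossip N2<->N1 -> N2.N0=(dead,v1) N2.N1=(alive,v1) N2.N2=(alive,v1) N2.N3=(alive,v0) | N1.N0=(dead,v1) N1.N1=(alive,v1) N1.N2=(alive,v1) N1.N3=(alive,v0)
Op 9: gossip N2<->N1 -> N2.N0=(dead,v1) N2.N1=(alive,v1) N2.N2=(alive,v1) N2.N3=(alive,v0) | N1.N0=(dead,v1) N1.N1=(alive,v1) N1.N2=(alive,v1) N1.N3=(alive,v0)
Op 10: N3 marks N1=alive -> (alive,v1)
Op 11: gossip N0<->N2 -> N0.N0=(dead,v1) N0.N1=(alive,v1) N0.N2=(alive,v1) N0.N3=(alive,v0) | N2.N0=(dead,v1) N2.N1=(alive,v1) N2.N2=(alive,v1) N2.N3=(alive,v0)
Op 12: gossip N0<->N3 -> N0.N0=(dead,v1) N0.N1=(alive,v1) N0.N2=(alive,v1) N0.N3=(alive,v0) | N3.N0=(dead,v1) N3.N1=(alive,v1) N3.N2=(alive,v1) N3.N3=(alive,v0)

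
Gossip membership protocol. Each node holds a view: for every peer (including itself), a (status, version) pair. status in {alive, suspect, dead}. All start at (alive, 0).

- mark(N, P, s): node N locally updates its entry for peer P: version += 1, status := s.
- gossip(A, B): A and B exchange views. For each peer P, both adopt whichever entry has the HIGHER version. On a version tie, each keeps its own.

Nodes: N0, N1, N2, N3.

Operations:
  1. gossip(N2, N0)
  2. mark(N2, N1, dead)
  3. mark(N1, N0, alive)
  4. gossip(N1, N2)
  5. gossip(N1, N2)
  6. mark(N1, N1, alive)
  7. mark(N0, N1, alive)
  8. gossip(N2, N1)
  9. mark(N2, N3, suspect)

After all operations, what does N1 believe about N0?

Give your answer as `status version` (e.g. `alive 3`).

Op 1: gossip N2<->N0 -> N2.N0=(alive,v0) N2.N1=(alive,v0) N2.N2=(alive,v0) N2.N3=(alive,v0) | N0.N0=(alive,v0) N0.N1=(alive,v0) N0.N2=(alive,v0) N0.N3=(alive,v0)
Op 2: N2 marks N1=dead -> (dead,v1)
Op 3: N1 marks N0=alive -> (alive,v1)
Op 4: gossip N1<->N2 -> N1.N0=(alive,v1) N1.N1=(dead,v1) N1.N2=(alive,v0) N1.N3=(alive,v0) | N2.N0=(alive,v1) N2.N1=(dead,v1) N2.N2=(alive,v0) N2.N3=(alive,v0)
Op 5: gossip N1<->N2 -> N1.N0=(alive,v1) N1.N1=(dead,v1) N1.N2=(alive,v0) N1.N3=(alive,v0) | N2.N0=(alive,v1) N2.N1=(dead,v1) N2.N2=(alive,v0) N2.N3=(alive,v0)
Op 6: N1 marks N1=alive -> (alive,v2)
Op 7: N0 marks N1=alive -> (alive,v1)
Op 8: gossip N2<->N1 -> N2.N0=(alive,v1) N2.N1=(alive,v2) N2.N2=(alive,v0) N2.N3=(alive,v0) | N1.N0=(alive,v1) N1.N1=(alive,v2) N1.N2=(alive,v0) N1.N3=(alive,v0)
Op 9: N2 marks N3=suspect -> (suspect,v1)

Answer: alive 1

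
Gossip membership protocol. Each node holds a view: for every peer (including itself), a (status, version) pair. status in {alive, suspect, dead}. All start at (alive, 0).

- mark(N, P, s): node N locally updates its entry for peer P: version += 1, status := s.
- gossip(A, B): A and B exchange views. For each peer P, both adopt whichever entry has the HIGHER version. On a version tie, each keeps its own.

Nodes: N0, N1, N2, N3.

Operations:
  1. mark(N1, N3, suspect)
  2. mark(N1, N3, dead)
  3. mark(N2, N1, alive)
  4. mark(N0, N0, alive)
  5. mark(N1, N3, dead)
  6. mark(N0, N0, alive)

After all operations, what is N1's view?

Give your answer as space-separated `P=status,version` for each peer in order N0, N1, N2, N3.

Op 1: N1 marks N3=suspect -> (suspect,v1)
Op 2: N1 marks N3=dead -> (dead,v2)
Op 3: N2 marks N1=alive -> (alive,v1)
Op 4: N0 marks N0=alive -> (alive,v1)
Op 5: N1 marks N3=dead -> (dead,v3)
Op 6: N0 marks N0=alive -> (alive,v2)

Answer: N0=alive,0 N1=alive,0 N2=alive,0 N3=dead,3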